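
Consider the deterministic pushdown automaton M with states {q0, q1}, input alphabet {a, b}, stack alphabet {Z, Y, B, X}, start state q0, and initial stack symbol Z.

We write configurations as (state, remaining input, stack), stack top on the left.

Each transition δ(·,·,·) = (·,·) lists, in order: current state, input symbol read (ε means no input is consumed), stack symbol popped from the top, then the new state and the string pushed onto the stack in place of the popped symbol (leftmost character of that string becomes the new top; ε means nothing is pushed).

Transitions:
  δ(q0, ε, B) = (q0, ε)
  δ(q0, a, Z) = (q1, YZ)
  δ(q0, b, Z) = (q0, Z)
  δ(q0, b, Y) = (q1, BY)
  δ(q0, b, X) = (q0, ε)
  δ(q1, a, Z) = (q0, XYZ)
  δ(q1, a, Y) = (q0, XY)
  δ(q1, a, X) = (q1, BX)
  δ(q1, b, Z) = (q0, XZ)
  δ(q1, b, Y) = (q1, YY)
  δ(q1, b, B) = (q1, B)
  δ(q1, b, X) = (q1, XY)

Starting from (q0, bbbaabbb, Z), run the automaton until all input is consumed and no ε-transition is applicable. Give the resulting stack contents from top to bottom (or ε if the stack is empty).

(q0, bbbaabbb, Z) ⊢ (q0, bbaabbb, Z) ⊢ (q0, baabbb, Z) ⊢ (q0, aabbb, Z) ⊢ (q1, abbb, YZ) ⊢ (q0, bbb, XYZ) ⊢ (q0, bb, YZ) ⊢ (q1, b, BYZ) ⊢ (q1, ε, BYZ)
All input consumed in state q1 with stack BYZ.

BYZ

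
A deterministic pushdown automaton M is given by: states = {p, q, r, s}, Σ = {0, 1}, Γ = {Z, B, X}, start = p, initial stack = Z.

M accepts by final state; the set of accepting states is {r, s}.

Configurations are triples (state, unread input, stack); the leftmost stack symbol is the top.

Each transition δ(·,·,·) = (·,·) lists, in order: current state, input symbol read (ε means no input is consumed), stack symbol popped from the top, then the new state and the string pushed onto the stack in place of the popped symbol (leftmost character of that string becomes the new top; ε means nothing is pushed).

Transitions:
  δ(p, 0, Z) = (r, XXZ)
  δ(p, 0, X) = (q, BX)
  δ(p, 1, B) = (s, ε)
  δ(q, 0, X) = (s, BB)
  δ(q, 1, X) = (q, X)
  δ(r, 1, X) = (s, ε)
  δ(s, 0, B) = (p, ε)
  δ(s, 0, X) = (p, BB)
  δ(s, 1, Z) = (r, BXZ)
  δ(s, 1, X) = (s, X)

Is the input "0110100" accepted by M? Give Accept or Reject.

(p, 0110100, Z) ⊢ (r, 110100, XXZ) ⊢ (s, 10100, XZ) ⊢ (s, 0100, XZ) ⊢ (p, 100, BBZ) ⊢ (s, 00, BZ) ⊢ (p, 0, Z) ⊢ (r, ε, XXZ)
All input consumed; state r ∈ F.

Accept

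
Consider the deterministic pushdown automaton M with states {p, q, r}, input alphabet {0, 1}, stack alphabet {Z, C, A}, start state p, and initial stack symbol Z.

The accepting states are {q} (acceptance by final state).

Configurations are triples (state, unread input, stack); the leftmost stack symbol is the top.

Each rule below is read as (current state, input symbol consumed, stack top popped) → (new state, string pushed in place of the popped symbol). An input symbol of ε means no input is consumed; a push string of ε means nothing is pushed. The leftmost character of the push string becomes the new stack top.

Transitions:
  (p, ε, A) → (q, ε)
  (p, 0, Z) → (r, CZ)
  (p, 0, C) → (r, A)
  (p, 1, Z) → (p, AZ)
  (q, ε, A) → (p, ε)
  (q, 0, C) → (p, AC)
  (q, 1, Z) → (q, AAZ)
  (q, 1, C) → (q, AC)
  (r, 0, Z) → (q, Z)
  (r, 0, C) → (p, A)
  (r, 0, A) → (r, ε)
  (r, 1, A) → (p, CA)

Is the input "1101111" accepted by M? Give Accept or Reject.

(p, 1101111, Z)
  read 1, top Z: go to p, push AZ → (p, 101111, AZ)
  ε-move, top A: go to q, push ε → (q, 101111, Z)
  read 1, top Z: go to q, push AAZ → (q, 01111, AAZ)
  ε-move, top A: go to p, push ε → (p, 01111, AZ)
  ε-move, top A: go to q, push ε → (q, 01111, Z)
No transition applies at (q, 01111, Z); input not fully consumed.

Reject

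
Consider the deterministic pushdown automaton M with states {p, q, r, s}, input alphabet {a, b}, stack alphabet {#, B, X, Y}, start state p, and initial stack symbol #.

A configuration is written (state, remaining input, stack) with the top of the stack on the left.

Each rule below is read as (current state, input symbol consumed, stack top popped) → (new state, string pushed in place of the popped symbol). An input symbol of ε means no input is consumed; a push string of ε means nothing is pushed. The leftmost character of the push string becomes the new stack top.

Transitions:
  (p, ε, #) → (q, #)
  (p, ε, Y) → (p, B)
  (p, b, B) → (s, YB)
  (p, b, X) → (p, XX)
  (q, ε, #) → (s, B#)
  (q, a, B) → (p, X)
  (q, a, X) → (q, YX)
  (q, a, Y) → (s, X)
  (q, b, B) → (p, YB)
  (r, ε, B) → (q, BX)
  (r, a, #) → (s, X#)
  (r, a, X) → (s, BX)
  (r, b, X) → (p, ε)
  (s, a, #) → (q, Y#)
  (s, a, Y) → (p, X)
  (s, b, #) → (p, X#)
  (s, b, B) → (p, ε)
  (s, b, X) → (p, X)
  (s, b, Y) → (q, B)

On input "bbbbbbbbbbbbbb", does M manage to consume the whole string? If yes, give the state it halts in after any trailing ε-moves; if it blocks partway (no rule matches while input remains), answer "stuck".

(p, bbbbbbbbbbbbbb, #)
  ε-move, top #: go to q, push # → (q, bbbbbbbbbbbbbb, #)
  ε-move, top #: go to s, push B# → (s, bbbbbbbbbbbbbb, B#)
  read b, top B: go to p, push ε → (p, bbbbbbbbbbbbb, #)
  ε-move, top #: go to q, push # → (q, bbbbbbbbbbbbb, #)
  ε-move, top #: go to s, push B# → (s, bbbbbbbbbbbbb, B#)
  read b, top B: go to p, push ε → (p, bbbbbbbbbbbb, #)
  ε-move, top #: go to q, push # → (q, bbbbbbbbbbbb, #)
  ε-move, top #: go to s, push B# → (s, bbbbbbbbbbbb, B#)
  read b, top B: go to p, push ε → (p, bbbbbbbbbbb, #)
  ε-move, top #: go to q, push # → (q, bbbbbbbbbbb, #)
  ε-move, top #: go to s, push B# → (s, bbbbbbbbbbb, B#)
  read b, top B: go to p, push ε → (p, bbbbbbbbbb, #)
  ε-move, top #: go to q, push # → (q, bbbbbbbbbb, #)
  ε-move, top #: go to s, push B# → (s, bbbbbbbbbb, B#)
  read b, top B: go to p, push ε → (p, bbbbbbbbb, #)
  ε-move, top #: go to q, push # → (q, bbbbbbbbb, #)
  ε-move, top #: go to s, push B# → (s, bbbbbbbbb, B#)
  read b, top B: go to p, push ε → (p, bbbbbbbb, #)
  ε-move, top #: go to q, push # → (q, bbbbbbbb, #)
  ε-move, top #: go to s, push B# → (s, bbbbbbbb, B#)
  read b, top B: go to p, push ε → (p, bbbbbbb, #)
  ε-move, top #: go to q, push # → (q, bbbbbbb, #)
  ε-move, top #: go to s, push B# → (s, bbbbbbb, B#)
  read b, top B: go to p, push ε → (p, bbbbbb, #)
  ε-move, top #: go to q, push # → (q, bbbbbb, #)
  ε-move, top #: go to s, push B# → (s, bbbbbb, B#)
  read b, top B: go to p, push ε → (p, bbbbb, #)
  ε-move, top #: go to q, push # → (q, bbbbb, #)
  ε-move, top #: go to s, push B# → (s, bbbbb, B#)
  read b, top B: go to p, push ε → (p, bbbb, #)
  ε-move, top #: go to q, push # → (q, bbbb, #)
  ε-move, top #: go to s, push B# → (s, bbbb, B#)
  read b, top B: go to p, push ε → (p, bbb, #)
  ε-move, top #: go to q, push # → (q, bbb, #)
  ε-move, top #: go to s, push B# → (s, bbb, B#)
  read b, top B: go to p, push ε → (p, bb, #)
  ε-move, top #: go to q, push # → (q, bb, #)
  ε-move, top #: go to s, push B# → (s, bb, B#)
  read b, top B: go to p, push ε → (p, b, #)
  ε-move, top #: go to q, push # → (q, b, #)
  ε-move, top #: go to s, push B# → (s, b, B#)
  read b, top B: go to p, push ε → (p, ε, #)
  ε-move, top #: go to q, push # → (q, ε, #)
  ε-move, top #: go to s, push B# → (s, ε, B#)
All input consumed; M is in state s.

s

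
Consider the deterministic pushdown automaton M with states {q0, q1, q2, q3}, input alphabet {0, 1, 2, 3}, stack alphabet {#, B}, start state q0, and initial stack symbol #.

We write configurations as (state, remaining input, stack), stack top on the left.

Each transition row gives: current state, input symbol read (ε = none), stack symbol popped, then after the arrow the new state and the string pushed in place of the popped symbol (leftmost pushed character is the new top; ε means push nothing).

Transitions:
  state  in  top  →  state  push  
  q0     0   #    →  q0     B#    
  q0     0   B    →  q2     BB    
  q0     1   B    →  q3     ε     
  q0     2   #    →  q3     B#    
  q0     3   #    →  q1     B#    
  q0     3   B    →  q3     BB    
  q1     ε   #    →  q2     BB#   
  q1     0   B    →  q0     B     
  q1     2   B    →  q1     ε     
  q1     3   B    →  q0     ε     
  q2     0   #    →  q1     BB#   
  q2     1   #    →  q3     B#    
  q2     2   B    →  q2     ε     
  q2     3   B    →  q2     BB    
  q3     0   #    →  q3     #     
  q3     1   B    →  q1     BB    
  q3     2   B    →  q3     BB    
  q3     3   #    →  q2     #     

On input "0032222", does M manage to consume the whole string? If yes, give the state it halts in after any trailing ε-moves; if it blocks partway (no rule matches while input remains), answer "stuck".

stuck

(q0, 0032222, #)
  read 0, top #: go to q0, push B# → (q0, 032222, B#)
  read 0, top B: go to q2, push BB → (q2, 32222, BB#)
  read 3, top B: go to q2, push BB → (q2, 2222, BBB#)
  read 2, top B: go to q2, push ε → (q2, 222, BB#)
  read 2, top B: go to q2, push ε → (q2, 22, B#)
  read 2, top B: go to q2, push ε → (q2, 2, #)
No transition for (q2, 2, top #); M blocks with input 2 remaining.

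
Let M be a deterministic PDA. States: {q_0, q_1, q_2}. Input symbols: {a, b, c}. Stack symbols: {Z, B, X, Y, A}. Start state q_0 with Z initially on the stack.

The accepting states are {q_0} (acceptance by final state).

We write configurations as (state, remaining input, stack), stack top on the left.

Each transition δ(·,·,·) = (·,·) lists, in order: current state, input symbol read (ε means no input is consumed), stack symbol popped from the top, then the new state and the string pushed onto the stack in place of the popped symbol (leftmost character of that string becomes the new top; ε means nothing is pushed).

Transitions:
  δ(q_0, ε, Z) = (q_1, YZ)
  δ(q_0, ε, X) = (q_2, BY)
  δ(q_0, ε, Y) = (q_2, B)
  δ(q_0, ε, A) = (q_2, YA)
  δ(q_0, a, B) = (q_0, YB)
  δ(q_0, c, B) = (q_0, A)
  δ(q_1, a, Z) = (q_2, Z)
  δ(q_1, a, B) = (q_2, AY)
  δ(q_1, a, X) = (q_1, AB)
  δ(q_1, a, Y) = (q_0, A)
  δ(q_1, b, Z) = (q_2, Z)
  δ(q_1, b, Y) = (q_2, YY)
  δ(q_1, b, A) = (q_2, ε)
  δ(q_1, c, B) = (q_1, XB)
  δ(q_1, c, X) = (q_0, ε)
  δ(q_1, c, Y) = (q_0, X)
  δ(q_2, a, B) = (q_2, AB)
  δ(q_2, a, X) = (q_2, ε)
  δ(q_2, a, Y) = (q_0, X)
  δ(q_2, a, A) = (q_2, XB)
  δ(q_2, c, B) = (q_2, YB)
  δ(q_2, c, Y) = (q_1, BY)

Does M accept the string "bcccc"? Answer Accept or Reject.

(q_0, bcccc, Z)
  ε-move, top Z: go to q_1, push YZ → (q_1, bcccc, YZ)
  read b, top Y: go to q_2, push YY → (q_2, cccc, YYZ)
  read c, top Y: go to q_1, push BY → (q_1, ccc, BYYZ)
  read c, top B: go to q_1, push XB → (q_1, cc, XBYYZ)
  read c, top X: go to q_0, push ε → (q_0, c, BYYZ)
  read c, top B: go to q_0, push A → (q_0, ε, AYYZ)
All input consumed; state q_0 ∈ F.

Accept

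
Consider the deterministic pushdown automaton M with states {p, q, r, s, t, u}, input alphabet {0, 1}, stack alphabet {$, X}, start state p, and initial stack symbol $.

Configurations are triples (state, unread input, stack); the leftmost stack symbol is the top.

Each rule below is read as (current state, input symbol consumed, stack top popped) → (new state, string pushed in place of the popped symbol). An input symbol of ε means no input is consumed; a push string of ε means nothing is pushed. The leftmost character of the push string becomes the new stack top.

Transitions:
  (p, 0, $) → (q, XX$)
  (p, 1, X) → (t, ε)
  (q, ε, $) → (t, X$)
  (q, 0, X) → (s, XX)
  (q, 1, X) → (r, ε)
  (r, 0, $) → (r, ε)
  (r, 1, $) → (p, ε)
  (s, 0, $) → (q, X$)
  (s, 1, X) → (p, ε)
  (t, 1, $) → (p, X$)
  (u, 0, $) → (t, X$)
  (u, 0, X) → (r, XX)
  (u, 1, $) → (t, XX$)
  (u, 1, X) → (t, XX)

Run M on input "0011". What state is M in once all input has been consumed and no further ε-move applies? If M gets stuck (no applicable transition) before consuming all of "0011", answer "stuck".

t

(p, 0011, $)
  read 0, top $: go to q, push XX$ → (q, 011, XX$)
  read 0, top X: go to s, push XX → (s, 11, XXX$)
  read 1, top X: go to p, push ε → (p, 1, XX$)
  read 1, top X: go to t, push ε → (t, ε, X$)
All input consumed; M is in state t.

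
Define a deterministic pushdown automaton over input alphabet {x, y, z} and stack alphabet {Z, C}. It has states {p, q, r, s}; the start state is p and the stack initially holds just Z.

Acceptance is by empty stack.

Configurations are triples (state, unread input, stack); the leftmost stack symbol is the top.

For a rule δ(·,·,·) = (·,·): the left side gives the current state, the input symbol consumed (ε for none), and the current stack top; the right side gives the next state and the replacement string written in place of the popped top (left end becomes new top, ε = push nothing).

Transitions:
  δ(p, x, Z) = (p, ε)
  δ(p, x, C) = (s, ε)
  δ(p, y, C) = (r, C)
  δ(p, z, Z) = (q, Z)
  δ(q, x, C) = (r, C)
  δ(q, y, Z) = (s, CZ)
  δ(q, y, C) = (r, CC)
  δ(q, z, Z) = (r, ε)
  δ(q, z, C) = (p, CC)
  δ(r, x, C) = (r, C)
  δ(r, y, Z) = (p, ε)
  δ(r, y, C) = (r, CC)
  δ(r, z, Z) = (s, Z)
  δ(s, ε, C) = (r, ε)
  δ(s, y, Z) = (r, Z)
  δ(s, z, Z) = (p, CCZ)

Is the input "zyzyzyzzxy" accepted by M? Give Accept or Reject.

Accept

(p, zyzyzyzzxy, Z) ⊢ (q, yzyzyzzxy, Z) ⊢ (s, zyzyzzxy, CZ) ⊢ (r, zyzyzzxy, Z) ⊢ (s, yzyzzxy, Z) ⊢ (r, zyzzxy, Z) ⊢ (s, yzzxy, Z) ⊢ (r, zzxy, Z) ⊢ (s, zxy, Z) ⊢ (p, xy, CCZ) ⊢ (s, y, CZ) ⊢ (r, y, Z) ⊢ (p, ε, ε)
All input consumed and the stack is empty.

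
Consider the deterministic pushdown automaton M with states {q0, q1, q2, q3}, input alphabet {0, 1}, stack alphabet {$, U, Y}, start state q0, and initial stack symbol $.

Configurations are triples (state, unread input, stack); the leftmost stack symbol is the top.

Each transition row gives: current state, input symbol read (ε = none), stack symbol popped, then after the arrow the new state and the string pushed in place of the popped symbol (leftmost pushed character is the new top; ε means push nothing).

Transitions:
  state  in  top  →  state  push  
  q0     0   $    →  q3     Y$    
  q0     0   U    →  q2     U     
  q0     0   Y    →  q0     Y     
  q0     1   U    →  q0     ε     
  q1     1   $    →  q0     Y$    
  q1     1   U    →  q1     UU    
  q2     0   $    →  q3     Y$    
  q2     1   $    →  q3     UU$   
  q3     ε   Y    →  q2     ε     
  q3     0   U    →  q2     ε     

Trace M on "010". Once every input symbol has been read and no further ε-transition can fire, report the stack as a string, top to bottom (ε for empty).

(q0, 010, $)
  read 0, top $: go to q3, push Y$ → (q3, 10, Y$)
  ε-move, top Y: go to q2, push ε → (q2, 10, $)
  read 1, top $: go to q3, push UU$ → (q3, 0, UU$)
  read 0, top U: go to q2, push ε → (q2, ε, U$)
All input consumed in state q2 with stack U$.

U$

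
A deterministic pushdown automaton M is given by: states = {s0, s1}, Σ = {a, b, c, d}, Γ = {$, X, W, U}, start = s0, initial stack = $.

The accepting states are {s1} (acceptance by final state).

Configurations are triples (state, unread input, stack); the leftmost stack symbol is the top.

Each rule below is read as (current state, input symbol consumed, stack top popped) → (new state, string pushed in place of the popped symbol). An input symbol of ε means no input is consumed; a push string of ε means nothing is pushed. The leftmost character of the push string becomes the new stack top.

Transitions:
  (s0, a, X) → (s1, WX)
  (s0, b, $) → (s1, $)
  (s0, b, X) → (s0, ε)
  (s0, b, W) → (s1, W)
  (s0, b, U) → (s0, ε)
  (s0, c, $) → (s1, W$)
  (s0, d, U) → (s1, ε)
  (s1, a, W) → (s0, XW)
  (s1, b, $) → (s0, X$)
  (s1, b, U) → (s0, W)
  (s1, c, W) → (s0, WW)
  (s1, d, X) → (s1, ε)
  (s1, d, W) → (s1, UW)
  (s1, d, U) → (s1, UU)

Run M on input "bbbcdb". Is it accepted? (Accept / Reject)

(s0, bbbcdb, $)
  read b, top $: go to s1, push $ → (s1, bbcdb, $)
  read b, top $: go to s0, push X$ → (s0, bcdb, X$)
  read b, top X: go to s0, push ε → (s0, cdb, $)
  read c, top $: go to s1, push W$ → (s1, db, W$)
  read d, top W: go to s1, push UW → (s1, b, UW$)
  read b, top U: go to s0, push W → (s0, ε, WW$)
All input consumed; state s0 ∉ F and no further ε-move applies.

Reject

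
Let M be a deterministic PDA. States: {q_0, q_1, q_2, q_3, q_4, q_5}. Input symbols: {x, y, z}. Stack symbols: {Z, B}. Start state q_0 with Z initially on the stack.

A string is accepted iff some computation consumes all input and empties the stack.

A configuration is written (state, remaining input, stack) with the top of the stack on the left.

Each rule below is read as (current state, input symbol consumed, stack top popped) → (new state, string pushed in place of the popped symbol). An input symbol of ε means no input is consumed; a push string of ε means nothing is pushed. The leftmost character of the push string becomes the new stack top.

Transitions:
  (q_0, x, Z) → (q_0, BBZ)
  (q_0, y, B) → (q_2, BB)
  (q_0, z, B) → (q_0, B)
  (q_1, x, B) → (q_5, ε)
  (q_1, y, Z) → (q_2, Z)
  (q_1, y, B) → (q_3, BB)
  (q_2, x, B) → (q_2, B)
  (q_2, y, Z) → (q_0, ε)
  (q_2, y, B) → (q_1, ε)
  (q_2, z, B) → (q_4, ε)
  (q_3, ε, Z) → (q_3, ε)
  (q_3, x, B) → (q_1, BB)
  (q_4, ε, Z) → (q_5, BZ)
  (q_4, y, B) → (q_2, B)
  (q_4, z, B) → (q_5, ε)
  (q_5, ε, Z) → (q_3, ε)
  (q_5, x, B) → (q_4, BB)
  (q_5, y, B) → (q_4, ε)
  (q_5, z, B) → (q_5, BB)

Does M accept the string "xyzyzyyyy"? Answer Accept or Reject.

(q_0, xyzyzyyyy, Z) ⊢ (q_0, yzyzyyyy, BBZ) ⊢ (q_2, zyzyyyy, BBBZ) ⊢ (q_4, yzyyyy, BBZ) ⊢ (q_2, zyyyy, BBZ) ⊢ (q_4, yyyy, BZ) ⊢ (q_2, yyy, BZ) ⊢ (q_1, yy, Z) ⊢ (q_2, y, Z) ⊢ (q_0, ε, ε)
All input consumed and the stack is empty.

Accept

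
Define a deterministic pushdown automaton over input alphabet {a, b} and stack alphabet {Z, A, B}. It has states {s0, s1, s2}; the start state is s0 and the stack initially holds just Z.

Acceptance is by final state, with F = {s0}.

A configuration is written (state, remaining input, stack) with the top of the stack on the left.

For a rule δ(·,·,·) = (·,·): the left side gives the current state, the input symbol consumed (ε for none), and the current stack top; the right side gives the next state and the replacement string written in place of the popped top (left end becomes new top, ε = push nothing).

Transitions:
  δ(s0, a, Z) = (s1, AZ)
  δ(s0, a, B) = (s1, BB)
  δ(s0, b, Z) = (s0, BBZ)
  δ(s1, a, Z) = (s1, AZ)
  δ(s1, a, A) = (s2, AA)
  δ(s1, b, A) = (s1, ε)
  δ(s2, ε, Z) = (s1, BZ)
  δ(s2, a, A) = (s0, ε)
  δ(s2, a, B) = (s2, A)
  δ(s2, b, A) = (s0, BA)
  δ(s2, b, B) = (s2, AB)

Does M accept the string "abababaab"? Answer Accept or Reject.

(s0, abababaab, Z)
  read a, top Z: go to s1, push AZ → (s1, bababaab, AZ)
  read b, top A: go to s1, push ε → (s1, ababaab, Z)
  read a, top Z: go to s1, push AZ → (s1, babaab, AZ)
  read b, top A: go to s1, push ε → (s1, abaab, Z)
  read a, top Z: go to s1, push AZ → (s1, baab, AZ)
  read b, top A: go to s1, push ε → (s1, aab, Z)
  read a, top Z: go to s1, push AZ → (s1, ab, AZ)
  read a, top A: go to s2, push AA → (s2, b, AAZ)
  read b, top A: go to s0, push BA → (s0, ε, BAAZ)
All input consumed; state s0 ∈ F.

Accept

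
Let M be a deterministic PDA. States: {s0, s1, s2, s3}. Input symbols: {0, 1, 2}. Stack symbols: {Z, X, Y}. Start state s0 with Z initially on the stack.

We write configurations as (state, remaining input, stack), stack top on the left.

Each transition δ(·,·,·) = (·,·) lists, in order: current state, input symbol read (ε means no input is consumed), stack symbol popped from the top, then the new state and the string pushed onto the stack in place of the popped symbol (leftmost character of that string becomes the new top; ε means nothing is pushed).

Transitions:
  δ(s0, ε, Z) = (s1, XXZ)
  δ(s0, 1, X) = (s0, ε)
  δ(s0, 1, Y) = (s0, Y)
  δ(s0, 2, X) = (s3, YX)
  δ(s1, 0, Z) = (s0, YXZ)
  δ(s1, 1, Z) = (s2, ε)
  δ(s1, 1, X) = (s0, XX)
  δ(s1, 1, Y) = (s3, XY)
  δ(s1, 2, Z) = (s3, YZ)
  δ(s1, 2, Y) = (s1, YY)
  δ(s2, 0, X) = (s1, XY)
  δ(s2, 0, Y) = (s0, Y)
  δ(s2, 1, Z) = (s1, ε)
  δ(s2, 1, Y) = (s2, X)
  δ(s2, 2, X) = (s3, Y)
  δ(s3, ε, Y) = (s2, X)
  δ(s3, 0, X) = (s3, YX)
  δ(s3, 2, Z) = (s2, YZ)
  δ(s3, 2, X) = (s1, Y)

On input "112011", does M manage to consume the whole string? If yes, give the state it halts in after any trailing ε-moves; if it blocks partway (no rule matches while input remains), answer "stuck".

(s0, 112011, Z) ⊢ (s1, 112011, XXZ) ⊢ (s0, 12011, XXXZ) ⊢ (s0, 2011, XXZ) ⊢ (s3, 011, YXXZ) ⊢ (s2, 011, XXXZ) ⊢ (s1, 11, XYXXZ) ⊢ (s0, 1, XXYXXZ) ⊢ (s0, ε, XYXXZ)
All input consumed; M is in state s0.

s0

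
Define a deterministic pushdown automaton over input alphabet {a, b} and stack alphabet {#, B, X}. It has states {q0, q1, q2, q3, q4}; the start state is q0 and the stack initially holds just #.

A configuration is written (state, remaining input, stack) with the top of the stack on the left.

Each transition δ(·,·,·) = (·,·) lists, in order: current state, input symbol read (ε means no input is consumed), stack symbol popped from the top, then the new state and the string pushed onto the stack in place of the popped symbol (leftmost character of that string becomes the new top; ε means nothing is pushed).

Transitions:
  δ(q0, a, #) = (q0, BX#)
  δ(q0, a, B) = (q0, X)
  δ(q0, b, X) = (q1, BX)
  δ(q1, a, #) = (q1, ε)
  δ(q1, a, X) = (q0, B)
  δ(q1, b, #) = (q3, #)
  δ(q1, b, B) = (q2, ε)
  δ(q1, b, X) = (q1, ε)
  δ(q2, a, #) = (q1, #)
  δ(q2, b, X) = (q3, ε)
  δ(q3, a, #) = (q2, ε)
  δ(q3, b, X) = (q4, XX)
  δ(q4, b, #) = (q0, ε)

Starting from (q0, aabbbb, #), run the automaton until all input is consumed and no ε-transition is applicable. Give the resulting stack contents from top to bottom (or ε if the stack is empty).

XX#

(q0, aabbbb, #) ⊢ (q0, abbbb, BX#) ⊢ (q0, bbbb, XX#) ⊢ (q1, bbb, BXX#) ⊢ (q2, bb, XX#) ⊢ (q3, b, X#) ⊢ (q4, ε, XX#)
All input consumed in state q4 with stack XX#.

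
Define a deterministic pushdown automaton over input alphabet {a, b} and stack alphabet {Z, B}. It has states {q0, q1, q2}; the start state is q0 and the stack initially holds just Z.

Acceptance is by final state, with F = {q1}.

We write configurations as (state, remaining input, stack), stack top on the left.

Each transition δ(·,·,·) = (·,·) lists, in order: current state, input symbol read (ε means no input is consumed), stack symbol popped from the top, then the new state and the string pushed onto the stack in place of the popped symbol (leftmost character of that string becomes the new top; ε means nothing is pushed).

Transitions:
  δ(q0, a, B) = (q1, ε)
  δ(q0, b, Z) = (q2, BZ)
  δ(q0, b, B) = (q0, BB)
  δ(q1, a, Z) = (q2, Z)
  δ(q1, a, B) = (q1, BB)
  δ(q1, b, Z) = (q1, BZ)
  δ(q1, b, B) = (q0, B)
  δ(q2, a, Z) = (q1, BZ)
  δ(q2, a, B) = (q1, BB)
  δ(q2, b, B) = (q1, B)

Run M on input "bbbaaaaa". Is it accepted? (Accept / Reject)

Accept

(q0, bbbaaaaa, Z)
  read b, top Z: go to q2, push BZ → (q2, bbaaaaa, BZ)
  read b, top B: go to q1, push B → (q1, baaaaa, BZ)
  read b, top B: go to q0, push B → (q0, aaaaa, BZ)
  read a, top B: go to q1, push ε → (q1, aaaa, Z)
  read a, top Z: go to q2, push Z → (q2, aaa, Z)
  read a, top Z: go to q1, push BZ → (q1, aa, BZ)
  read a, top B: go to q1, push BB → (q1, a, BBZ)
  read a, top B: go to q1, push BB → (q1, ε, BBBZ)
All input consumed; state q1 ∈ F.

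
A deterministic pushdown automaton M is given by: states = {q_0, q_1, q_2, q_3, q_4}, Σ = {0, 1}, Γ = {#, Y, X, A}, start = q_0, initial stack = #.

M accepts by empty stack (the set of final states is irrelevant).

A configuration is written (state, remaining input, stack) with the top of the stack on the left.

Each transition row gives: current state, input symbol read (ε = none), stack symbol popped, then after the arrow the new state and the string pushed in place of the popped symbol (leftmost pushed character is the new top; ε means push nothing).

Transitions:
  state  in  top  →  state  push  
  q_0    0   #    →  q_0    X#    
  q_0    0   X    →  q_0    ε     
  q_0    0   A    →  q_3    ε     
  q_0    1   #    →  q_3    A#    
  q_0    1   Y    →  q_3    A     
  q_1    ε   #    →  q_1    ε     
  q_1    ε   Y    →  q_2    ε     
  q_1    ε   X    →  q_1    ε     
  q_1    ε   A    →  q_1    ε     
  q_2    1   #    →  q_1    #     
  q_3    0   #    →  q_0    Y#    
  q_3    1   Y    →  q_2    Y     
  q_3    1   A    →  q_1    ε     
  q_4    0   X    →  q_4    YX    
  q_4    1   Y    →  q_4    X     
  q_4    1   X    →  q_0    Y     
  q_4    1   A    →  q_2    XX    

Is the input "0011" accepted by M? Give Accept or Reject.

(q_0, 0011, #)
  read 0, top #: go to q_0, push X# → (q_0, 011, X#)
  read 0, top X: go to q_0, push ε → (q_0, 11, #)
  read 1, top #: go to q_3, push A# → (q_3, 1, A#)
  read 1, top A: go to q_1, push ε → (q_1, ε, #)
  ε-move, top #: go to q_1, push ε → (q_1, ε, ε)
All input consumed and the stack is empty.

Accept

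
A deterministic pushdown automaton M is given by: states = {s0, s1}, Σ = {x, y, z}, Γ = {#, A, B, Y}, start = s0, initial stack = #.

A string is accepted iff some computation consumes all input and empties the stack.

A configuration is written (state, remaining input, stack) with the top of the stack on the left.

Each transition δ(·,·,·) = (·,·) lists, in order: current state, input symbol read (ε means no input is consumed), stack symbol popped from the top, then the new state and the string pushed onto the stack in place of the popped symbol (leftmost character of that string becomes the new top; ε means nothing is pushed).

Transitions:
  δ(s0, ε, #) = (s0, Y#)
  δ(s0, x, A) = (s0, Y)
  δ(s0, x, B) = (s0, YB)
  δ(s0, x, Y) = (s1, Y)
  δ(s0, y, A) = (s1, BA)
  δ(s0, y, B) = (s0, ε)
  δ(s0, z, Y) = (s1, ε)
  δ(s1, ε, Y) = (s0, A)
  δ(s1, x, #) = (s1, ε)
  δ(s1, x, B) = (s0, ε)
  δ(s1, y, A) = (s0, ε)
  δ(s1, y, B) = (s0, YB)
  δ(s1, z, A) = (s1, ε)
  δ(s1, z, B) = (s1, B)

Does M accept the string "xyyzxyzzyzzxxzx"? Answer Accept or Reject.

(s0, xyyzxyzzyzzxxzx, #)
  ε-move, top #: go to s0, push Y# → (s0, xyyzxyzzyzzxxzx, Y#)
  read x, top Y: go to s1, push Y → (s1, yyzxyzzyzzxxzx, Y#)
  ε-move, top Y: go to s0, push A → (s0, yyzxyzzyzzxxzx, A#)
  read y, top A: go to s1, push BA → (s1, yzxyzzyzzxxzx, BA#)
  read y, top B: go to s0, push YB → (s0, zxyzzyzzxxzx, YBA#)
  read z, top Y: go to s1, push ε → (s1, xyzzyzzxxzx, BA#)
  read x, top B: go to s0, push ε → (s0, yzzyzzxxzx, A#)
  read y, top A: go to s1, push BA → (s1, zzyzzxxzx, BA#)
  read z, top B: go to s1, push B → (s1, zyzzxxzx, BA#)
  read z, top B: go to s1, push B → (s1, yzzxxzx, BA#)
  read y, top B: go to s0, push YB → (s0, zzxxzx, YBA#)
  read z, top Y: go to s1, push ε → (s1, zxxzx, BA#)
  read z, top B: go to s1, push B → (s1, xxzx, BA#)
  read x, top B: go to s0, push ε → (s0, xzx, A#)
  read x, top A: go to s0, push Y → (s0, zx, Y#)
  read z, top Y: go to s1, push ε → (s1, x, #)
  read x, top #: go to s1, push ε → (s1, ε, ε)
All input consumed and the stack is empty.

Accept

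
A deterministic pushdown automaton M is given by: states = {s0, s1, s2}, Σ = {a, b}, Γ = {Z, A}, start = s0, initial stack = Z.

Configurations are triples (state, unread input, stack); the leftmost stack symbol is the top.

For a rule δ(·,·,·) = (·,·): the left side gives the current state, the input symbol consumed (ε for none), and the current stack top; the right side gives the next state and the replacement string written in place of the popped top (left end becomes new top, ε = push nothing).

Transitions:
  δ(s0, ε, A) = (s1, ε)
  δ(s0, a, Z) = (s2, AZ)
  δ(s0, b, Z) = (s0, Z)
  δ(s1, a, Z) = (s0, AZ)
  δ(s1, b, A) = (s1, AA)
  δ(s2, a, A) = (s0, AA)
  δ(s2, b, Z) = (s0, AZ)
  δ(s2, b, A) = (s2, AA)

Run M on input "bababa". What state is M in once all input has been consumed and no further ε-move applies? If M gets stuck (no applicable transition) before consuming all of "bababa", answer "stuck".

(s0, bababa, Z)
  read b, top Z: go to s0, push Z → (s0, ababa, Z)
  read a, top Z: go to s2, push AZ → (s2, baba, AZ)
  read b, top A: go to s2, push AA → (s2, aba, AAZ)
  read a, top A: go to s0, push AA → (s0, ba, AAAZ)
  ε-move, top A: go to s1, push ε → (s1, ba, AAZ)
  read b, top A: go to s1, push AA → (s1, a, AAAZ)
No transition for (s1, a, top A); M blocks with input a remaining.

stuck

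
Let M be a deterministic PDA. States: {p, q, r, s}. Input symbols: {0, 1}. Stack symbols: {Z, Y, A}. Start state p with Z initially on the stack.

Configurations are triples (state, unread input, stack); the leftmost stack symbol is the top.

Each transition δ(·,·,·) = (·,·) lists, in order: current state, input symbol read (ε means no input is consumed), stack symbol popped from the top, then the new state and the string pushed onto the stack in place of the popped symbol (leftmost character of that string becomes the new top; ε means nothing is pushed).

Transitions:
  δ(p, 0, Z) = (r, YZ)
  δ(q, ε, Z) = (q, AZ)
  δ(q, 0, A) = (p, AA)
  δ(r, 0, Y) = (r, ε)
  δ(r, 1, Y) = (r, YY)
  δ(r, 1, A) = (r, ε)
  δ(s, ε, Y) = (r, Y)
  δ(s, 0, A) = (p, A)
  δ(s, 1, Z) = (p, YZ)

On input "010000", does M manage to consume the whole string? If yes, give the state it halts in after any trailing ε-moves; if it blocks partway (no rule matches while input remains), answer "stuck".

stuck

(p, 010000, Z) ⊢ (r, 10000, YZ) ⊢ (r, 0000, YYZ) ⊢ (r, 000, YZ) ⊢ (r, 00, Z)
No transition for (r, 0, top Z); M blocks with input 00 remaining.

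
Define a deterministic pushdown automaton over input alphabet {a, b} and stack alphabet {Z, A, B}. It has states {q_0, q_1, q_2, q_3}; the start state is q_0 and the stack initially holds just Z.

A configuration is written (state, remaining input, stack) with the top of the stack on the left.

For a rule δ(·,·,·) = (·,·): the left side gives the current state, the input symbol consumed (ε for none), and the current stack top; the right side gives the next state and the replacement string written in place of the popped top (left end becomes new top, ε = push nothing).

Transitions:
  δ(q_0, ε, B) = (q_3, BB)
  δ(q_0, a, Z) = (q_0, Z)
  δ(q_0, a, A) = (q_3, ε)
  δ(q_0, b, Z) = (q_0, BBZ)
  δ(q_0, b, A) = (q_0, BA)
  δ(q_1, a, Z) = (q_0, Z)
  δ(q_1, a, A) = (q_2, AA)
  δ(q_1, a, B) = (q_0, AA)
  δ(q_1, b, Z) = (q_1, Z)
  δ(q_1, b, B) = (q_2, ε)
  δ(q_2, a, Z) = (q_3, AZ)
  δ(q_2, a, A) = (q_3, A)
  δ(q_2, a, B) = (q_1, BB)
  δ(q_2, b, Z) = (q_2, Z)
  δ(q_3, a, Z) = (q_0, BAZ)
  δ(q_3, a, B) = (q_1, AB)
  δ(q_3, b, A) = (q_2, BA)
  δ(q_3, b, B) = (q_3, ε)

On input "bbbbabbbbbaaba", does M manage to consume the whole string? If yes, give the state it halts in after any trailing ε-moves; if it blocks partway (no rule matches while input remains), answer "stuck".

(q_0, bbbbabbbbbaaba, Z)
  read b, top Z: go to q_0, push BBZ → (q_0, bbbabbbbbaaba, BBZ)
  ε-move, top B: go to q_3, push BB → (q_3, bbbabbbbbaaba, BBBZ)
  read b, top B: go to q_3, push ε → (q_3, bbabbbbbaaba, BBZ)
  read b, top B: go to q_3, push ε → (q_3, babbbbbaaba, BZ)
  read b, top B: go to q_3, push ε → (q_3, abbbbbaaba, Z)
  read a, top Z: go to q_0, push BAZ → (q_0, bbbbbaaba, BAZ)
  ε-move, top B: go to q_3, push BB → (q_3, bbbbbaaba, BBAZ)
  read b, top B: go to q_3, push ε → (q_3, bbbbaaba, BAZ)
  read b, top B: go to q_3, push ε → (q_3, bbbaaba, AZ)
  read b, top A: go to q_2, push BA → (q_2, bbaaba, BAZ)
No transition for (q_2, b, top B); M blocks with input bbaaba remaining.

stuck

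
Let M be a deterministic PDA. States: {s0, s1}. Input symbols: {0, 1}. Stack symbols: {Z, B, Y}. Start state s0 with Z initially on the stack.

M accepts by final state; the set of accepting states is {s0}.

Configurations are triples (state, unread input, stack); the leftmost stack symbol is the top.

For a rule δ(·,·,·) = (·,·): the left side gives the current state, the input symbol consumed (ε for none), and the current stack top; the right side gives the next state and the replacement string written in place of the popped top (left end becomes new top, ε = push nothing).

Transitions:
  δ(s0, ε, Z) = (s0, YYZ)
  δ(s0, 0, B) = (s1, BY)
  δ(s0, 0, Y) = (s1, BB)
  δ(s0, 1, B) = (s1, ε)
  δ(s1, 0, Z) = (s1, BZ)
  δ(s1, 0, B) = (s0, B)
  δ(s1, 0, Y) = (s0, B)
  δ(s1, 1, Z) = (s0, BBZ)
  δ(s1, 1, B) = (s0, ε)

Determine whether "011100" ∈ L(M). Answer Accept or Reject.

Reject

(s0, 011100, Z)
  ε-move, top Z: go to s0, push YYZ → (s0, 011100, YYZ)
  read 0, top Y: go to s1, push BB → (s1, 11100, BBYZ)
  read 1, top B: go to s0, push ε → (s0, 1100, BYZ)
  read 1, top B: go to s1, push ε → (s1, 100, YZ)
No transition applies at (s1, 100, YZ); input not fully consumed.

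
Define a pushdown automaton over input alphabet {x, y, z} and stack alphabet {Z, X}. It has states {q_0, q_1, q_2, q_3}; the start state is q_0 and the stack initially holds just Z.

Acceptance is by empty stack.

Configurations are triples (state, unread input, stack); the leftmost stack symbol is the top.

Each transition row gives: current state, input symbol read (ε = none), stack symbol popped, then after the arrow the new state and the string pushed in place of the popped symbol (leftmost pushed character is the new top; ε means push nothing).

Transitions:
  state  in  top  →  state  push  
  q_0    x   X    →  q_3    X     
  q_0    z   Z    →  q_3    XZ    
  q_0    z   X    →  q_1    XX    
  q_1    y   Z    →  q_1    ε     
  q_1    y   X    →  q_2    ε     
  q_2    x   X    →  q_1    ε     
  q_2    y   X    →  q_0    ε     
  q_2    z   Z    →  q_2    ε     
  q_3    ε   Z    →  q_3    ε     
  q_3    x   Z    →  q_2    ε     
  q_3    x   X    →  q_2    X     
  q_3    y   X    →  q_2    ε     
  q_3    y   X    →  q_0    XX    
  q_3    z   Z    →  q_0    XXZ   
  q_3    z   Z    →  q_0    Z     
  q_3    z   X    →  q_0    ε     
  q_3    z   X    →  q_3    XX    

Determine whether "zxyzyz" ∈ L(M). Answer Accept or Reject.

One accepting computation: (q_0, zxyzyz, Z) ⊢ (q_3, xyzyz, XZ) ⊢ (q_2, yzyz, XZ) ⊢ (q_0, zyz, Z) ⊢ (q_3, yz, XZ) ⊢ (q_2, z, Z) ⊢ (q_2, ε, ε)
All input consumed and the stack is empty.

Accept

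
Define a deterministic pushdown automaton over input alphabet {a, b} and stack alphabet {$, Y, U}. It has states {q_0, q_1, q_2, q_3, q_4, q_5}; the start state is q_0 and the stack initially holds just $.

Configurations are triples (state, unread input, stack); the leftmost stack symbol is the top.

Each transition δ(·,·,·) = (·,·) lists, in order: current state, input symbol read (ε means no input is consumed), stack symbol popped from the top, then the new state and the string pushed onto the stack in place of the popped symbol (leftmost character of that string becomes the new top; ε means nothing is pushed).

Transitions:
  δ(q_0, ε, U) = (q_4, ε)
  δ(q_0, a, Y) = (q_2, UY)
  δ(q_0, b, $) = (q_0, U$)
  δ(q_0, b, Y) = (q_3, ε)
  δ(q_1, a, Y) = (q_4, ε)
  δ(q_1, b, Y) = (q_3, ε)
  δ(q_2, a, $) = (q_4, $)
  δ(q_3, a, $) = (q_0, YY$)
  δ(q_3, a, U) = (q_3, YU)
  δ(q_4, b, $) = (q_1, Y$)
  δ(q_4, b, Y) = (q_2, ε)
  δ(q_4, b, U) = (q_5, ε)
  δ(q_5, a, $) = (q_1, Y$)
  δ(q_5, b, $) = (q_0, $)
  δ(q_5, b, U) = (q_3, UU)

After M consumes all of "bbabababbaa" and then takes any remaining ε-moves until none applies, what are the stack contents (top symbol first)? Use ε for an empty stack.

UYY$

(q_0, bbabababbaa, $)
  read b, top $: go to q_0, push U$ → (q_0, babababbaa, U$)
  ε-move, top U: go to q_4, push ε → (q_4, babababbaa, $)
  read b, top $: go to q_1, push Y$ → (q_1, abababbaa, Y$)
  read a, top Y: go to q_4, push ε → (q_4, bababbaa, $)
  read b, top $: go to q_1, push Y$ → (q_1, ababbaa, Y$)
  read a, top Y: go to q_4, push ε → (q_4, babbaa, $)
  read b, top $: go to q_1, push Y$ → (q_1, abbaa, Y$)
  read a, top Y: go to q_4, push ε → (q_4, bbaa, $)
  read b, top $: go to q_1, push Y$ → (q_1, baa, Y$)
  read b, top Y: go to q_3, push ε → (q_3, aa, $)
  read a, top $: go to q_0, push YY$ → (q_0, a, YY$)
  read a, top Y: go to q_2, push UY → (q_2, ε, UYY$)
All input consumed in state q_2 with stack UYY$.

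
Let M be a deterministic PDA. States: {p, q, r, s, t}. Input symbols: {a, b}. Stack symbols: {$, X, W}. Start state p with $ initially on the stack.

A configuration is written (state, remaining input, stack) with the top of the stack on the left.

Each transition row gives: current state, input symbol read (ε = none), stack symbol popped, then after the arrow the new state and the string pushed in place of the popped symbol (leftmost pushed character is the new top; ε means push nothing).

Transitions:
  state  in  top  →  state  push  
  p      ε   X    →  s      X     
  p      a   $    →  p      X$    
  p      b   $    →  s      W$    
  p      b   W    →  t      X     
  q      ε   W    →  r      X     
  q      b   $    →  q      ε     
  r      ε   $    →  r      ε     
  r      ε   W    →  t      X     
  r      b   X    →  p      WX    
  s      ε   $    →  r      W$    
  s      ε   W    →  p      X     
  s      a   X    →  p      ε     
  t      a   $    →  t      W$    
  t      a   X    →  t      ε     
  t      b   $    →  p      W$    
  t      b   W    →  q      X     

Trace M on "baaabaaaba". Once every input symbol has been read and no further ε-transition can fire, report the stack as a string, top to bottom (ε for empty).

(p, baaabaaaba, $) ⊢ (s, aaabaaaba, W$) ⊢ (p, aaabaaaba, X$) ⊢ (s, aaabaaaba, X$) ⊢ (p, aabaaaba, $) ⊢ (p, abaaaba, X$) ⊢ (s, abaaaba, X$) ⊢ (p, baaaba, $) ⊢ (s, aaaba, W$) ⊢ (p, aaaba, X$) ⊢ (s, aaaba, X$) ⊢ (p, aaba, $) ⊢ (p, aba, X$) ⊢ (s, aba, X$) ⊢ (p, ba, $) ⊢ (s, a, W$) ⊢ (p, a, X$) ⊢ (s, a, X$) ⊢ (p, ε, $)
All input consumed in state p with stack $.

$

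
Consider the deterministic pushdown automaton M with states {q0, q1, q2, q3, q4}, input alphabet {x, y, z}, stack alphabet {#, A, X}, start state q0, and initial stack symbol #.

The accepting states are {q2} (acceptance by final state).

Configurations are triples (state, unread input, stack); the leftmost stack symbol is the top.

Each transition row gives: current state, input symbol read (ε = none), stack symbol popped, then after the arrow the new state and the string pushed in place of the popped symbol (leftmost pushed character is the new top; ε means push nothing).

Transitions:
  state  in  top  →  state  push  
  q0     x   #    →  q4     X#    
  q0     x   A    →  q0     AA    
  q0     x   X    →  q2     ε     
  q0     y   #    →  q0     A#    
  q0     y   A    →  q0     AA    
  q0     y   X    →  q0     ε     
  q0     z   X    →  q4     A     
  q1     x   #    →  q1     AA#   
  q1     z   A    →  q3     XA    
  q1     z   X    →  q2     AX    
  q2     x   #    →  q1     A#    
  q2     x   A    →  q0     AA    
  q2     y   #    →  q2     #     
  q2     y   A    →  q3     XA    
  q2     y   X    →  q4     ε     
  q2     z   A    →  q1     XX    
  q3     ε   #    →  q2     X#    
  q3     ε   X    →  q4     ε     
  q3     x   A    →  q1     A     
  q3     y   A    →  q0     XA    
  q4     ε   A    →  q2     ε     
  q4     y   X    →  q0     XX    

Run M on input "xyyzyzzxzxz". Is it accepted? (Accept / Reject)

(q0, xyyzyzzxzxz, #) ⊢ (q4, yyzyzzxzxz, X#) ⊢ (q0, yzyzzxzxz, XX#) ⊢ (q0, zyzzxzxz, X#) ⊢ (q4, yzzxzxz, A#) ⊢ (q2, yzzxzxz, #) ⊢ (q2, zzxzxz, #)
No transition applies at (q2, zzxzxz, #); input not fully consumed.

Reject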